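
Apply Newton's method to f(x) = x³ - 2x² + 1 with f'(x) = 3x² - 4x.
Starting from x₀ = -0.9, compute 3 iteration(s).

f(x) = x³ - 2x² + 1
f'(x) = 3x² - 4x
x₀ = -0.9

Newton-Raphson formula: x_{n+1} = x_n - f(x_n)/f'(x_n)

Iteration 1:
  f(-0.900000) = -1.349000
  f'(-0.900000) = 6.030000
  x_1 = -0.900000 - (-1.349000)/6.030000 = -0.676285
Iteration 2:
  f(-0.676285) = -0.224030
  f'(-0.676285) = 4.077226
  x_2 = -0.676285 - (-0.224030)/4.077226 = -0.621338
Iteration 3:
  f(-0.621338) = -0.011998
  f'(-0.621338) = 3.643538
  x_3 = -0.621338 - (-0.011998)/3.643538 = -0.618046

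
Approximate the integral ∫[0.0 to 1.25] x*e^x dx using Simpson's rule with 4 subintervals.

f(x) = x*e^x
a = 0.0, b = 1.25, n = 4
h = (b - a)/n = 0.312500

Simpson's rule: (h/3)[f(x₀) + 4f(x₁) + 2f(x₂) + ... + f(xₙ)]

x_0 = 0.0000, f(x_0) = 0.000000, coefficient = 1
x_1 = 0.3125, f(x_1) = 0.427137, coefficient = 4
x_2 = 0.6250, f(x_2) = 1.167654, coefficient = 2
x_3 = 0.9375, f(x_3) = 2.393990, coefficient = 4
x_4 = 1.2500, f(x_4) = 4.362929, coefficient = 1

I ≈ (0.312500/3) × 17.982744 = 1.873203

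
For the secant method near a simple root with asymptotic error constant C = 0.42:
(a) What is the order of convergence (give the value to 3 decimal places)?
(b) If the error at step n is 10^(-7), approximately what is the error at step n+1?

(a) Secant method has superlinear convergence with order φ = (1+√5)/2 ≈ 1.618.
    This means |e_{n+1}| ≈ C|e_n|^1.618.

(b) With |e_n| = 10^(-7) and C = 0.42:
    |e_{n+1}| ≈ 0.42 × (10^(-7))^1.618 = 0.42 × 10^(-11.33)

(a) ≈ 1.618 (golden ratio); (b) |e_{n+1}| ≈ 1.982e-12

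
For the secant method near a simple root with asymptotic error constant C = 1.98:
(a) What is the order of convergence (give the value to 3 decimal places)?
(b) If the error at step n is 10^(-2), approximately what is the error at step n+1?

(a) Secant method has superlinear convergence with order φ = (1+√5)/2 ≈ 1.618.
    This means |e_{n+1}| ≈ C|e_n|^1.618.

(b) With |e_n| = 10^(-2) and C = 1.98:
    |e_{n+1}| ≈ 1.98 × (10^(-2))^1.618 = 1.98 × 10^(-3.24)

(a) ≈ 1.618 (golden ratio); (b) |e_{n+1}| ≈ 1.150e-03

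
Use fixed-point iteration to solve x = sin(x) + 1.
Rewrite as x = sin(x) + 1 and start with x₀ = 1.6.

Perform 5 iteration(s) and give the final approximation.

Equation: x = sin(x) + 1
Fixed-point form: x = sin(x) + 1
x₀ = 1.6

x_1 = g(1.600000) = 1.999574
x_2 = g(1.999574) = 1.909475
x_3 = g(1.909475) = 1.943195
x_4 = g(1.943195) = 1.931457
x_5 = g(1.931457) = 1.935664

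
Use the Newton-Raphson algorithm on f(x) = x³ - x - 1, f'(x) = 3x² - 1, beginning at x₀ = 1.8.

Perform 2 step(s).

f(x) = x³ - x - 1
f'(x) = 3x² - 1
x₀ = 1.8

Newton-Raphson formula: x_{n+1} = x_n - f(x_n)/f'(x_n)

Iteration 1:
  f(1.800000) = 3.032000
  f'(1.800000) = 8.720000
  x_1 = 1.800000 - 3.032000/8.720000 = 1.452294
Iteration 2:
  f(1.452294) = 0.610821
  f'(1.452294) = 5.327470
  x_2 = 1.452294 - 0.610821/5.327470 = 1.337639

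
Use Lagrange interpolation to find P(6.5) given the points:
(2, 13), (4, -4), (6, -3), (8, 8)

Lagrange interpolation formula:
P(x) = Σ yᵢ × Lᵢ(x)
where Lᵢ(x) = Π_{j≠i} (x - xⱼ)/(xᵢ - xⱼ)

L_0(6.5) = (6.5 - 4)/(2 - 4) × (6.5 - 6)/(2 - 6) × (6.5 - 8)/(2 - 8) = 0.039062
L_1(6.5) = (6.5 - 2)/(4 - 2) × (6.5 - 6)/(4 - 6) × (6.5 - 8)/(4 - 8) = -0.210938
L_2(6.5) = (6.5 - 2)/(6 - 2) × (6.5 - 4)/(6 - 4) × (6.5 - 8)/(6 - 8) = 1.054688
L_3(6.5) = (6.5 - 2)/(8 - 2) × (6.5 - 4)/(8 - 4) × (6.5 - 6)/(8 - 6) = 0.117188

P(6.5) = 13×L_0(6.5) + (-4)×L_1(6.5) + (-3)×L_2(6.5) + 8×L_3(6.5)
P(6.5) = -0.875000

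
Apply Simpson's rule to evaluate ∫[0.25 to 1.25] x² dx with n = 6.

f(x) = x²
a = 0.25, b = 1.25, n = 6
h = (b - a)/n = 0.166667

Simpson's rule: (h/3)[f(x₀) + 4f(x₁) + 2f(x₂) + ... + f(xₙ)]

x_0 = 0.2500, f(x_0) = 0.062500, coefficient = 1
x_1 = 0.4167, f(x_1) = 0.173611, coefficient = 4
x_2 = 0.5833, f(x_2) = 0.340278, coefficient = 2
x_3 = 0.7500, f(x_3) = 0.562500, coefficient = 4
x_4 = 0.9167, f(x_4) = 0.840278, coefficient = 2
x_5 = 1.0833, f(x_5) = 1.173611, coefficient = 4
x_6 = 1.2500, f(x_6) = 1.562500, coefficient = 1

I ≈ (0.166667/3) × 11.625000 = 0.645833
Exact value: 0.645833
Error: 0.000000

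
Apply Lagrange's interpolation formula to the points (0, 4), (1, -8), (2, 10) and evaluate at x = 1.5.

Lagrange interpolation formula:
P(x) = Σ yᵢ × Lᵢ(x)
where Lᵢ(x) = Π_{j≠i} (x - xⱼ)/(xᵢ - xⱼ)

L_0(1.5) = (1.5 - 1)/(0 - 1) × (1.5 - 2)/(0 - 2) = -0.125000
L_1(1.5) = (1.5 - 0)/(1 - 0) × (1.5 - 2)/(1 - 2) = 0.750000
L_2(1.5) = (1.5 - 0)/(2 - 0) × (1.5 - 1)/(2 - 1) = 0.375000

P(1.5) = 4×L_0(1.5) + (-8)×L_1(1.5) + 10×L_2(1.5)
P(1.5) = -2.750000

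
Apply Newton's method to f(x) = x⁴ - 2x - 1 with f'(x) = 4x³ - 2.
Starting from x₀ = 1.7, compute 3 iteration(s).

f(x) = x⁴ - 2x - 1
f'(x) = 4x³ - 2
x₀ = 1.7

Newton-Raphson formula: x_{n+1} = x_n - f(x_n)/f'(x_n)

Iteration 1:
  f(1.700000) = 3.952100
  f'(1.700000) = 17.652000
  x_1 = 1.700000 - 3.952100/17.652000 = 1.476110
Iteration 2:
  f(1.476110) = 0.795392
  f'(1.476110) = 10.865198
  x_2 = 1.476110 - 0.795392/10.865198 = 1.402905
Iteration 3:
  f(1.402905) = 0.067773
  f'(1.402905) = 9.044464
  x_3 = 1.402905 - 0.067773/9.044464 = 1.395412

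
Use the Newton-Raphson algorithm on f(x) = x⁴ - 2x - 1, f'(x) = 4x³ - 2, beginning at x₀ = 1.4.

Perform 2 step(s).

f(x) = x⁴ - 2x - 1
f'(x) = 4x³ - 2
x₀ = 1.4

Newton-Raphson formula: x_{n+1} = x_n - f(x_n)/f'(x_n)

Iteration 1:
  f(1.400000) = 0.041600
  f'(1.400000) = 8.976000
  x_1 = 1.400000 - 0.041600/8.976000 = 1.395365
Iteration 2:
  f(1.395365) = 0.000252
  f'(1.395365) = 8.867355
  x_2 = 1.395365 - 0.000252/8.867355 = 1.395337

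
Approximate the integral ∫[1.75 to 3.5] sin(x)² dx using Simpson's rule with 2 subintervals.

f(x) = sin(x)²
a = 1.75, b = 3.5, n = 2
h = (b - a)/n = 0.875000

Simpson's rule: (h/3)[f(x₀) + 4f(x₁) + 2f(x₂) + ... + f(xₙ)]

x_0 = 1.7500, f(x_0) = 0.968228, coefficient = 1
x_1 = 2.6250, f(x_1) = 0.243957, coefficient = 4
x_2 = 3.5000, f(x_2) = 0.123049, coefficient = 1

I ≈ (0.875000/3) × 2.067106 = 0.602906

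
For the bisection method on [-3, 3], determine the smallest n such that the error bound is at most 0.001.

We need (b-a)/2^n ≤ 0.001
(3 - (-3))/2^n ≤ 0.001
6/2^n ≤ 0.001
2^n ≥ 6000
n ≥ log₂(6000) = 12.55
n ≥ 13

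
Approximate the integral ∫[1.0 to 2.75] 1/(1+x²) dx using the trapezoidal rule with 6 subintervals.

f(x) = 1/(1+x²)
a = 1.0, b = 2.75, n = 6
h = (b - a)/n = 0.291667

Trapezoidal rule: (h/2)[f(x₀) + 2f(x₁) + 2f(x₂) + ... + f(xₙ)]

x_0 = 1.0000, f(x_0) = 0.500000, coefficient = 1
x_1 = 1.2917, f(x_1) = 0.374756, coefficient = 2
x_2 = 1.5833, f(x_2) = 0.285149, coefficient = 2
x_3 = 1.8750, f(x_3) = 0.221453, coefficient = 2
x_4 = 2.1667, f(x_4) = 0.175610, coefficient = 2
x_5 = 2.4583, f(x_5) = 0.141977, coefficient = 2
x_6 = 2.7500, f(x_6) = 0.116788, coefficient = 1

I ≈ (0.291667/2) × 3.014677 = 0.439640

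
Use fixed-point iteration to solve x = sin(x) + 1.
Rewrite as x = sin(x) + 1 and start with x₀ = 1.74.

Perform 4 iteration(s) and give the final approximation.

Equation: x = sin(x) + 1
Fixed-point form: x = sin(x) + 1
x₀ = 1.74

x_1 = g(1.740000) = 1.985719
x_2 = g(1.985719) = 1.915147
x_3 = g(1.915147) = 1.941295
x_4 = g(1.941295) = 1.932147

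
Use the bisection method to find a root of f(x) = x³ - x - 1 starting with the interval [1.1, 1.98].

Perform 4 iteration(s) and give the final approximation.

f(x) = x³ - x - 1
Initial interval: [1.1, 1.98]

Iteration 1:
  c_1 = (1.100000 + 1.980000)/2 = 1.540000
  f(c_1) = f(1.540000) = 1.112264
  f(a) × f(c) < 0, new interval: [1.100000, 1.540000]
Iteration 2:
  c_2 = (1.100000 + 1.540000)/2 = 1.320000
  f(c_2) = f(1.320000) = -0.020032
  f(a) × f(c) ≥ 0, new interval: [1.320000, 1.540000]
Iteration 3:
  c_3 = (1.320000 + 1.540000)/2 = 1.430000
  f(c_3) = f(1.430000) = 0.494207
  f(a) × f(c) < 0, new interval: [1.320000, 1.430000]
Iteration 4:
  c_4 = (1.320000 + 1.430000)/2 = 1.375000
  f(c_4) = f(1.375000) = 0.224609
  f(a) × f(c) < 0, new interval: [1.320000, 1.375000]

After 4 iteration(s), the approximation is c_4 = 1.375000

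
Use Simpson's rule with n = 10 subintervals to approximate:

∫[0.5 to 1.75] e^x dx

f(x) = e^x
a = 0.5, b = 1.75, n = 10
h = (b - a)/n = 0.125000

Simpson's rule: (h/3)[f(x₀) + 4f(x₁) + 2f(x₂) + ... + f(xₙ)]

x_0 = 0.5000, f(x_0) = 1.648721, coefficient = 1
x_1 = 0.6250, f(x_1) = 1.868246, coefficient = 4
x_2 = 0.7500, f(x_2) = 2.117000, coefficient = 2
x_3 = 0.8750, f(x_3) = 2.398875, coefficient = 4
x_4 = 1.0000, f(x_4) = 2.718282, coefficient = 2
x_5 = 1.1250, f(x_5) = 3.080217, coefficient = 4
x_6 = 1.2500, f(x_6) = 3.490343, coefficient = 2
x_7 = 1.3750, f(x_7) = 3.955077, coefficient = 4
x_8 = 1.5000, f(x_8) = 4.481689, coefficient = 2
x_9 = 1.6250, f(x_9) = 5.078419, coefficient = 4
x_10 = 1.7500, f(x_10) = 5.754603, coefficient = 1

I ≈ (0.125000/3) × 98.541287 = 4.105887
Exact value: 4.105881
Error: 0.000006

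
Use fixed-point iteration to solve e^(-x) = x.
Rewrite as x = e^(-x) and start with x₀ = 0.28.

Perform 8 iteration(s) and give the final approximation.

Equation: e^(-x) = x
Fixed-point form: x = e^(-x)
x₀ = 0.28

x_1 = g(0.280000) = 0.755784
x_2 = g(0.755784) = 0.469642
x_3 = g(0.469642) = 0.625226
x_4 = g(0.625226) = 0.535141
x_5 = g(0.535141) = 0.585587
x_6 = g(0.585587) = 0.556779
x_7 = g(0.556779) = 0.573052
x_8 = g(0.573052) = 0.563802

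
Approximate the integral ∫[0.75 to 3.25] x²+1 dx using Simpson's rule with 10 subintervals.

f(x) = x²+1
a = 0.75, b = 3.25, n = 10
h = (b - a)/n = 0.250000

Simpson's rule: (h/3)[f(x₀) + 4f(x₁) + 2f(x₂) + ... + f(xₙ)]

x_0 = 0.7500, f(x_0) = 1.562500, coefficient = 1
x_1 = 1.0000, f(x_1) = 2.000000, coefficient = 4
x_2 = 1.2500, f(x_2) = 2.562500, coefficient = 2
x_3 = 1.5000, f(x_3) = 3.250000, coefficient = 4
x_4 = 1.7500, f(x_4) = 4.062500, coefficient = 2
x_5 = 2.0000, f(x_5) = 5.000000, coefficient = 4
x_6 = 2.2500, f(x_6) = 6.062500, coefficient = 2
x_7 = 2.5000, f(x_7) = 7.250000, coefficient = 4
x_8 = 2.7500, f(x_8) = 8.562500, coefficient = 2
x_9 = 3.0000, f(x_9) = 10.000000, coefficient = 4
x_10 = 3.2500, f(x_10) = 11.562500, coefficient = 1

I ≈ (0.250000/3) × 165.625000 = 13.802083
Exact value: 13.802083
Error: 0.000000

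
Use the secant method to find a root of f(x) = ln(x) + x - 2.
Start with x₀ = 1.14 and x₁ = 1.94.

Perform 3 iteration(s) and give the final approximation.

f(x) = ln(x) + x - 2
x₀ = 1.14, x₁ = 1.94

Secant formula: x_{n+1} = x_n - f(x_n)(x_n - x_{n-1})/(f(x_n) - f(x_{n-1}))

Iteration 1:
  f(1.140000) = -0.728972
  f(1.940000) = 0.602688
  x_2 = 1.940000 - 0.602688×(1.940000 - 1.140000)/(0.602688 - (-0.728972))
       = 1.577933
Iteration 2:
  f(1.940000) = 0.602688
  f(1.577933) = 0.034048
  x_3 = 1.577933 - 0.034048×(1.577933 - 1.940000)/(0.034048 - 0.602688)
       = 1.556253
Iteration 3:
  f(1.577933) = 0.034048
  f(1.556253) = -0.001465
  x_4 = 1.556253 - (-0.001465)×(1.556253 - 1.577933)/(-0.001465 - 0.034048)
       = 1.557148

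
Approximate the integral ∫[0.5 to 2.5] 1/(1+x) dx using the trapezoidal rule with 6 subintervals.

f(x) = 1/(1+x)
a = 0.5, b = 2.5, n = 6
h = (b - a)/n = 0.333333

Trapezoidal rule: (h/2)[f(x₀) + 2f(x₁) + 2f(x₂) + ... + f(xₙ)]

x_0 = 0.5000, f(x_0) = 0.666667, coefficient = 1
x_1 = 0.8333, f(x_1) = 0.545455, coefficient = 2
x_2 = 1.1667, f(x_2) = 0.461538, coefficient = 2
x_3 = 1.5000, f(x_3) = 0.400000, coefficient = 2
x_4 = 1.8333, f(x_4) = 0.352941, coefficient = 2
x_5 = 2.1667, f(x_5) = 0.315789, coefficient = 2
x_6 = 2.5000, f(x_6) = 0.285714, coefficient = 1

I ≈ (0.333333/2) × 5.103828 = 0.850638
Exact value: 0.847298
Error: 0.003340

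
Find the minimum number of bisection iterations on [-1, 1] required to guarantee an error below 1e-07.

We need (b-a)/2^n ≤ 1e-07
(1 - (-1))/2^n ≤ 1e-07
2/2^n ≤ 1e-07
2^n ≥ 20000000
n ≥ log₂(20000000) = 24.25
n ≥ 25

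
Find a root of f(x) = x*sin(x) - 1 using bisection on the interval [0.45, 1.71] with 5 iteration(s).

f(x) = x*sin(x) - 1
Initial interval: [0.45, 1.71]

Iteration 1:
  c_1 = (0.450000 + 1.710000)/2 = 1.080000
  f(c_1) = f(1.080000) = -0.047486
  f(a) × f(c) ≥ 0, new interval: [1.080000, 1.710000]
Iteration 2:
  c_2 = (1.080000 + 1.710000)/2 = 1.395000
  f(c_2) = f(1.395000) = 0.373500
  f(a) × f(c) < 0, new interval: [1.080000, 1.395000]
Iteration 3:
  c_3 = (1.080000 + 1.395000)/2 = 1.237500
  f(c_3) = f(1.237500) = 0.169399
  f(a) × f(c) < 0, new interval: [1.080000, 1.237500]
Iteration 4:
  c_4 = (1.080000 + 1.237500)/2 = 1.158750
  f(c_4) = f(1.158750) = 0.061766
  f(a) × f(c) < 0, new interval: [1.080000, 1.158750]
Iteration 5:
  c_5 = (1.080000 + 1.158750)/2 = 1.119375
  f(c_5) = f(1.119375) = 0.007245
  f(a) × f(c) < 0, new interval: [1.080000, 1.119375]

After 5 iteration(s), the approximation is c_5 = 1.119375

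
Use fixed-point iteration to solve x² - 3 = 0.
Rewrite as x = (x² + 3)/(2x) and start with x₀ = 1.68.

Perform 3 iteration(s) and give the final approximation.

Equation: x² - 3 = 0
Fixed-point form: x = (x² + 3)/(2x)
x₀ = 1.68

x_1 = g(1.680000) = 1.732857
x_2 = g(1.732857) = 1.732051
x_3 = g(1.732051) = 1.732051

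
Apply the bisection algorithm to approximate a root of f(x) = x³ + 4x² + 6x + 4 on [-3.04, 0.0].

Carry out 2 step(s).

f(x) = x³ + 4x² + 6x + 4
Initial interval: [-3.04, 0.0]

Iteration 1:
  c_1 = (-3.040000 + 0.000000)/2 = -1.520000
  f(c_1) = f(-1.520000) = 0.609792
  f(a) × f(c) < 0, new interval: [-3.040000, -1.520000]
Iteration 2:
  c_2 = (-3.040000 + (-1.520000))/2 = -2.280000
  f(c_2) = f(-2.280000) = -0.738752
  f(a) × f(c) ≥ 0, new interval: [-2.280000, -1.520000]

After 2 iteration(s), the approximation is c_2 = -2.280000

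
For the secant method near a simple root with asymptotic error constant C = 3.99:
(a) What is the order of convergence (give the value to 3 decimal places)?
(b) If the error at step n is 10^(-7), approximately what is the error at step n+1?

(a) Secant method has superlinear convergence with order φ = (1+√5)/2 ≈ 1.618.
    This means |e_{n+1}| ≈ C|e_n|^1.618.

(b) With |e_n| = 10^(-7) and C = 3.99:
    |e_{n+1}| ≈ 3.99 × (10^(-7))^1.618 = 3.99 × 10^(-11.33)

(a) ≈ 1.618 (golden ratio); (b) |e_{n+1}| ≈ 1.882e-11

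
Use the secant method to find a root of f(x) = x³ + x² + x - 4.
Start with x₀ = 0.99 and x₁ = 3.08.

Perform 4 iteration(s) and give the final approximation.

f(x) = x³ + x² + x - 4
x₀ = 0.99, x₁ = 3.08

Secant formula: x_{n+1} = x_n - f(x_n)(x_n - x_{n-1})/(f(x_n) - f(x_{n-1}))

Iteration 1:
  f(0.990000) = -1.059601
  f(3.080000) = 37.784512
  x_2 = 3.080000 - 37.784512×(3.080000 - 0.990000)/(37.784512 - (-1.059601))
       = 1.047012
Iteration 2:
  f(3.080000) = 37.784512
  f(1.047012) = -0.708986
  x_3 = 1.047012 - (-0.708986)×(1.047012 - 3.080000)/(-0.708986 - 37.784512)
       = 1.084456
Iteration 3:
  f(1.047012) = -0.708986
  f(1.084456) = -0.464131
  x_4 = 1.084456 - (-0.464131)×(1.084456 - 1.047012)/(-0.464131 - (-0.708986))
       = 1.155433
Iteration 4:
  f(1.084456) = -0.464131
  f(1.155433) = 0.032989
  x_5 = 1.155433 - 0.032989×(1.155433 - 1.084456)/(0.032989 - (-0.464131))
       = 1.150723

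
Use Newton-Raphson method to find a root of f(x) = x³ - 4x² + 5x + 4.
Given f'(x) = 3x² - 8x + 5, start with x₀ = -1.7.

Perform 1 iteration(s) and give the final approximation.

f(x) = x³ - 4x² + 5x + 4
f'(x) = 3x² - 8x + 5
x₀ = -1.7

Newton-Raphson formula: x_{n+1} = x_n - f(x_n)/f'(x_n)

Iteration 1:
  f(-1.700000) = -20.973000
  f'(-1.700000) = 27.270000
  x_1 = -1.700000 - (-20.973000)/27.270000 = -0.930913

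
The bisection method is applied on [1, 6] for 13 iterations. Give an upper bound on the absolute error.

Bisection error bound: |error| ≤ (b-a)/2^n
|error| ≤ (6 - 1)/2^13 = 5/2^13
|error| ≤ 0.0006103516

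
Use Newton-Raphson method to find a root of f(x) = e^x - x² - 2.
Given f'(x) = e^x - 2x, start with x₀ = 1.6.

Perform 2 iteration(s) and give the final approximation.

f(x) = e^x - x² - 2
f'(x) = e^x - 2x
x₀ = 1.6

Newton-Raphson formula: x_{n+1} = x_n - f(x_n)/f'(x_n)

Iteration 1:
  f(1.600000) = 0.393032
  f'(1.600000) = 1.753032
  x_1 = 1.600000 - 0.393032/1.753032 = 1.375799
Iteration 2:
  f(1.375799) = 0.065415
  f'(1.375799) = 1.206639
  x_2 = 1.375799 - 0.065415/1.206639 = 1.321586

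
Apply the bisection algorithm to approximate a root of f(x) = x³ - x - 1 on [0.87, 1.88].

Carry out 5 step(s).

f(x) = x³ - x - 1
Initial interval: [0.87, 1.88]

Iteration 1:
  c_1 = (0.870000 + 1.880000)/2 = 1.375000
  f(c_1) = f(1.375000) = 0.224609
  f(a) × f(c) < 0, new interval: [0.870000, 1.375000]
Iteration 2:
  c_2 = (0.870000 + 1.375000)/2 = 1.122500
  f(c_2) = f(1.122500) = -0.708143
  f(a) × f(c) ≥ 0, new interval: [1.122500, 1.375000]
Iteration 3:
  c_3 = (1.122500 + 1.375000)/2 = 1.248750
  f(c_3) = f(1.248750) = -0.301479
  f(a) × f(c) ≥ 0, new interval: [1.248750, 1.375000]
Iteration 4:
  c_4 = (1.248750 + 1.375000)/2 = 1.311875
  f(c_4) = f(1.311875) = -0.054117
  f(a) × f(c) ≥ 0, new interval: [1.311875, 1.375000]
Iteration 5:
  c_5 = (1.311875 + 1.375000)/2 = 1.343438
  f(c_5) = f(1.343438) = 0.081231
  f(a) × f(c) < 0, new interval: [1.311875, 1.343438]

After 5 iteration(s), the approximation is c_5 = 1.343438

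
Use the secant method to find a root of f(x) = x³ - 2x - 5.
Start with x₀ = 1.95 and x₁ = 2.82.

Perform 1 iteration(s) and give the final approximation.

f(x) = x³ - 2x - 5
x₀ = 1.95, x₁ = 2.82

Secant formula: x_{n+1} = x_n - f(x_n)(x_n - x_{n-1})/(f(x_n) - f(x_{n-1}))

Iteration 1:
  f(1.950000) = -1.485125
  f(2.820000) = 11.785768
  x_2 = 2.820000 - 11.785768×(2.820000 - 1.950000)/(11.785768 - (-1.485125))
       = 2.047360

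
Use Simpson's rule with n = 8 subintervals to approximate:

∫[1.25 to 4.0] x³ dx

f(x) = x³
a = 1.25, b = 4.0, n = 8
h = (b - a)/n = 0.343750

Simpson's rule: (h/3)[f(x₀) + 4f(x₁) + 2f(x₂) + ... + f(xₙ)]

x_0 = 1.2500, f(x_0) = 1.953125, coefficient = 1
x_1 = 1.5938, f(x_1) = 4.048187, coefficient = 4
x_2 = 1.9375, f(x_2) = 7.273193, coefficient = 2
x_3 = 2.2812, f(x_3) = 11.871857, coefficient = 4
x_4 = 2.6250, f(x_4) = 18.087891, coefficient = 2
x_5 = 2.9688, f(x_5) = 26.165009, coefficient = 4
x_6 = 3.3125, f(x_6) = 36.346924, coefficient = 2
x_7 = 3.6562, f(x_7) = 48.877350, coefficient = 4
x_8 = 4.0000, f(x_8) = 64.000000, coefficient = 1

I ≈ (0.343750/3) × 553.218750 = 63.389648
Exact value: 63.389648
Error: 0.000000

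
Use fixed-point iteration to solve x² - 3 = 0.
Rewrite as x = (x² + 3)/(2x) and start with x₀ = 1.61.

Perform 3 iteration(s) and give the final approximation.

Equation: x² - 3 = 0
Fixed-point form: x = (x² + 3)/(2x)
x₀ = 1.61

x_1 = g(1.610000) = 1.736677
x_2 = g(1.736677) = 1.732057
x_3 = g(1.732057) = 1.732051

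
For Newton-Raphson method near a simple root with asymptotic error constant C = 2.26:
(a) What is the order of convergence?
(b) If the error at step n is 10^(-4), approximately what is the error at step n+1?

(a) Newton-Raphson has quadratic (order 2) convergence near simple roots.
    This means |e_{n+1}| ≈ C|e_n|².

(b) With |e_n| = 10^(-4) and C = 2.26:
    |e_{n+1}| ≈ 2.26 × (10^(-4))² = 2.26 × 10^(-8)

(a) 2 (quadratic); (b) |e_{n+1}| ≈ 2.260e-08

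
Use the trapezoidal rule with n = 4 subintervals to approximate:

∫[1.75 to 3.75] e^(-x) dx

f(x) = e^(-x)
a = 1.75, b = 3.75, n = 4
h = (b - a)/n = 0.500000

Trapezoidal rule: (h/2)[f(x₀) + 2f(x₁) + 2f(x₂) + ... + f(xₙ)]

x_0 = 1.7500, f(x_0) = 0.173774, coefficient = 1
x_1 = 2.2500, f(x_1) = 0.105399, coefficient = 2
x_2 = 2.7500, f(x_2) = 0.063928, coefficient = 2
x_3 = 3.2500, f(x_3) = 0.038774, coefficient = 2
x_4 = 3.7500, f(x_4) = 0.023518, coefficient = 1

I ≈ (0.500000/2) × 0.613494 = 0.153374
Exact value: 0.150256
Error: 0.003117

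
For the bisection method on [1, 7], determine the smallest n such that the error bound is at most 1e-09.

We need (b-a)/2^n ≤ 1e-09
(7 - 1)/2^n ≤ 1e-09
6/2^n ≤ 1e-09
2^n ≥ 6000000000
n ≥ log₂(6000000000) = 32.48
n ≥ 33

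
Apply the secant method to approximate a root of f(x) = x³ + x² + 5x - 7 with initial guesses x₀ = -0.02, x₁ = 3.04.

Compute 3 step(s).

f(x) = x³ + x² + 5x - 7
x₀ = -0.02, x₁ = 3.04

Secant formula: x_{n+1} = x_n - f(x_n)(x_n - x_{n-1})/(f(x_n) - f(x_{n-1}))

Iteration 1:
  f(-0.020000) = -7.099608
  f(3.040000) = 45.536064
  x_2 = 3.040000 - 45.536064×(3.040000 - (-0.020000))/(45.536064 - (-7.099608))
       = 0.392739
Iteration 2:
  f(3.040000) = 45.536064
  f(0.392739) = -4.821483
  x_3 = 0.392739 - (-4.821483)×(0.392739 - 3.040000)/(-4.821483 - 45.536064)
       = 0.646201
Iteration 3:
  f(0.392739) = -4.821483
  f(0.646201) = -3.081581
  x_4 = 0.646201 - (-3.081581)×(0.646201 - 0.392739)/(-3.081581 - (-4.821483))
       = 1.095113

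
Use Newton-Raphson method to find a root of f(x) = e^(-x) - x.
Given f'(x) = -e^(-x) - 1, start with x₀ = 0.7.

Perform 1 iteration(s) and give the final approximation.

f(x) = e^(-x) - x
f'(x) = -e^(-x) - 1
x₀ = 0.7

Newton-Raphson formula: x_{n+1} = x_n - f(x_n)/f'(x_n)

Iteration 1:
  f(0.700000) = -0.203415
  f'(0.700000) = -1.496585
  x_1 = 0.700000 - (-0.203415)/(-1.496585) = 0.564081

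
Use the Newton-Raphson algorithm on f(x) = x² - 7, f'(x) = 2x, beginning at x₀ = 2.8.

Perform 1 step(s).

f(x) = x² - 7
f'(x) = 2x
x₀ = 2.8

Newton-Raphson formula: x_{n+1} = x_n - f(x_n)/f'(x_n)

Iteration 1:
  f(2.800000) = 0.840000
  f'(2.800000) = 5.600000
  x_1 = 2.800000 - 0.840000/5.600000 = 2.650000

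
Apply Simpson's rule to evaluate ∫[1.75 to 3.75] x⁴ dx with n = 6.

f(x) = x⁴
a = 1.75, b = 3.75, n = 6
h = (b - a)/n = 0.333333

Simpson's rule: (h/3)[f(x₀) + 4f(x₁) + 2f(x₂) + ... + f(xₙ)]

x_0 = 1.7500, f(x_0) = 9.378906, coefficient = 1
x_1 = 2.0833, f(x_1) = 18.838011, coefficient = 4
x_2 = 2.4167, f(x_2) = 34.108845, coefficient = 2
x_3 = 2.7500, f(x_3) = 57.191406, coefficient = 4
x_4 = 3.0833, f(x_4) = 90.381993, coefficient = 2
x_5 = 3.4167, f(x_5) = 136.273196, coefficient = 4
x_6 = 3.7500, f(x_6) = 197.753906, coefficient = 1

I ≈ (0.333333/3) × 1305.324942 = 145.036105
Exact value: 145.032813
Error: 0.003292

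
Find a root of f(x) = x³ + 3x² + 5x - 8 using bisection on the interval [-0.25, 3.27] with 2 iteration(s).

f(x) = x³ + 3x² + 5x - 8
Initial interval: [-0.25, 3.27]

Iteration 1:
  c_1 = (-0.250000 + 3.270000)/2 = 1.510000
  f(c_1) = f(1.510000) = 9.833251
  f(a) × f(c) < 0, new interval: [-0.250000, 1.510000]
Iteration 2:
  c_2 = (-0.250000 + 1.510000)/2 = 0.630000
  f(c_2) = f(0.630000) = -3.409253
  f(a) × f(c) ≥ 0, new interval: [0.630000, 1.510000]

After 2 iteration(s), the approximation is c_2 = 0.630000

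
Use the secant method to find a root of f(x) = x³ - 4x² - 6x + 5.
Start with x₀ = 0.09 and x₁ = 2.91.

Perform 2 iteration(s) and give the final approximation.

f(x) = x³ - 4x² - 6x + 5
x₀ = 0.09, x₁ = 2.91

Secant formula: x_{n+1} = x_n - f(x_n)(x_n - x_{n-1})/(f(x_n) - f(x_{n-1}))

Iteration 1:
  f(0.090000) = 4.428329
  f(2.910000) = -21.690229
  x_2 = 2.910000 - (-21.690229)×(2.910000 - 0.090000)/(-21.690229 - 4.428329)
       = 0.568123
Iteration 2:
  f(2.910000) = -21.690229
  f(0.568123) = 0.483575
  x_3 = 0.568123 - 0.483575×(0.568123 - 2.910000)/(0.483575 - (-21.690229))
       = 0.619196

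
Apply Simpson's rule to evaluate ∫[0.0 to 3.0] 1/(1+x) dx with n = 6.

f(x) = 1/(1+x)
a = 0.0, b = 3.0, n = 6
h = (b - a)/n = 0.500000

Simpson's rule: (h/3)[f(x₀) + 4f(x₁) + 2f(x₂) + ... + f(xₙ)]

x_0 = 0.0000, f(x_0) = 1.000000, coefficient = 1
x_1 = 0.5000, f(x_1) = 0.666667, coefficient = 4
x_2 = 1.0000, f(x_2) = 0.500000, coefficient = 2
x_3 = 1.5000, f(x_3) = 0.400000, coefficient = 4
x_4 = 2.0000, f(x_4) = 0.333333, coefficient = 2
x_5 = 2.5000, f(x_5) = 0.285714, coefficient = 4
x_6 = 3.0000, f(x_6) = 0.250000, coefficient = 1

I ≈ (0.500000/3) × 8.326190 = 1.387698
Exact value: 1.386294
Error: 0.001404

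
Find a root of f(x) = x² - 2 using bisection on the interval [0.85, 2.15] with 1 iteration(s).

f(x) = x² - 2
Initial interval: [0.85, 2.15]

Iteration 1:
  c_1 = (0.850000 + 2.150000)/2 = 1.500000
  f(c_1) = f(1.500000) = 0.250000
  f(a) × f(c) < 0, new interval: [0.850000, 1.500000]

After 1 iteration(s), the approximation is c_1 = 1.500000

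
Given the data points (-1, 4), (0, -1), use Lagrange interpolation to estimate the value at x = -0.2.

Lagrange interpolation formula:
P(x) = Σ yᵢ × Lᵢ(x)
where Lᵢ(x) = Π_{j≠i} (x - xⱼ)/(xᵢ - xⱼ)

L_0(-0.2) = (-0.2 - 0)/(-1 - 0) = 0.200000
L_1(-0.2) = (-0.2 - (-1))/(0 - (-1)) = 0.800000

P(-0.2) = 4×L_0(-0.2) + (-1)×L_1(-0.2)
P(-0.2) = 0.000000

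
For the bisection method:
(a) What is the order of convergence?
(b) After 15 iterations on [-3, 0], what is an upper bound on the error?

(a) Bisection has linear (order 1) convergence; the error is halved each step.

(b) Error bound = (b-a)/2^n = (0 - (-3))/2^{15}
    = 3/2^{15}

(a) 1 (linear); (b) error ≤ 9.16e-05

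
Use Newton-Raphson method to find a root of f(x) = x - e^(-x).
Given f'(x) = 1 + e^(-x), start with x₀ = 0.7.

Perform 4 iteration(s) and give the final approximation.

f(x) = x - e^(-x)
f'(x) = 1 + e^(-x)
x₀ = 0.7

Newton-Raphson formula: x_{n+1} = x_n - f(x_n)/f'(x_n)

Iteration 1:
  f(0.700000) = 0.203415
  f'(0.700000) = 1.496585
  x_1 = 0.700000 - 0.203415/1.496585 = 0.564081
Iteration 2:
  f(0.564081) = -0.004802
  f'(0.564081) = 1.568883
  x_2 = 0.564081 - (-0.004802)/1.568883 = 0.567142
Iteration 3:
  f(0.567142) = -0.000003
  f'(0.567142) = 1.567144
  x_3 = 0.567142 - (-0.000003)/1.567144 = 0.567143
Iteration 4:
  f(0.567143) = 0.000000
  f'(0.567143) = 1.567143
  x_4 = 0.567143 - 0.000000/1.567143 = 0.567143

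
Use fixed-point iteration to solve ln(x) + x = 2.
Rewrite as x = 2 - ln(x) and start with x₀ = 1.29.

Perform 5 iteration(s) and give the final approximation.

Equation: ln(x) + x = 2
Fixed-point form: x = 2 - ln(x)
x₀ = 1.29

x_1 = g(1.290000) = 1.745358
x_2 = g(1.745358) = 1.443040
x_3 = g(1.443040) = 1.633248
x_4 = g(1.633248) = 1.509430
x_5 = g(1.509430) = 1.588268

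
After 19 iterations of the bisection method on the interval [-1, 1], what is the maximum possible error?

Bisection error bound: |error| ≤ (b-a)/2^n
|error| ≤ (1 - (-1))/2^19 = 2/2^19
|error| ≤ 0.0000038147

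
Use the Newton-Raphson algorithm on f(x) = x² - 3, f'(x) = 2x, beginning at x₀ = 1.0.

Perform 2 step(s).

f(x) = x² - 3
f'(x) = 2x
x₀ = 1.0

Newton-Raphson formula: x_{n+1} = x_n - f(x_n)/f'(x_n)

Iteration 1:
  f(1.000000) = -2.000000
  f'(1.000000) = 2.000000
  x_1 = 1.000000 - (-2.000000)/2.000000 = 2.000000
Iteration 2:
  f(2.000000) = 1.000000
  f'(2.000000) = 4.000000
  x_2 = 2.000000 - 1.000000/4.000000 = 1.750000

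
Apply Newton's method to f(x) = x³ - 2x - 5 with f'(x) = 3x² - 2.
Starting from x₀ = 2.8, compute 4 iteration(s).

f(x) = x³ - 2x - 5
f'(x) = 3x² - 2
x₀ = 2.8

Newton-Raphson formula: x_{n+1} = x_n - f(x_n)/f'(x_n)

Iteration 1:
  f(2.800000) = 11.352000
  f'(2.800000) = 21.520000
  x_1 = 2.800000 - 11.352000/21.520000 = 2.272491
Iteration 2:
  f(2.272491) = 2.190647
  f'(2.272491) = 13.492642
  x_2 = 2.272491 - 2.190647/13.492642 = 2.110132
Iteration 3:
  f(2.110132) = 0.175431
  f'(2.110132) = 11.357972
  x_3 = 2.110132 - 0.175431/11.357972 = 2.094686
Iteration 4:
  f(2.094686) = 0.001507
  f'(2.094686) = 11.163134
  x_4 = 2.094686 - 0.001507/11.163134 = 2.094551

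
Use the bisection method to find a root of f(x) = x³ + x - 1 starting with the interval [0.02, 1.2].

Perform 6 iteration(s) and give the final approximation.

f(x) = x³ + x - 1
Initial interval: [0.02, 1.2]

Iteration 1:
  c_1 = (0.020000 + 1.200000)/2 = 0.610000
  f(c_1) = f(0.610000) = -0.163019
  f(a) × f(c) ≥ 0, new interval: [0.610000, 1.200000]
Iteration 2:
  c_2 = (0.610000 + 1.200000)/2 = 0.905000
  f(c_2) = f(0.905000) = 0.646218
  f(a) × f(c) < 0, new interval: [0.610000, 0.905000]
Iteration 3:
  c_3 = (0.610000 + 0.905000)/2 = 0.757500
  f(c_3) = f(0.757500) = 0.192158
  f(a) × f(c) < 0, new interval: [0.610000, 0.757500]
Iteration 4:
  c_4 = (0.610000 + 0.757500)/2 = 0.683750
  f(c_4) = f(0.683750) = 0.003413
  f(a) × f(c) < 0, new interval: [0.610000, 0.683750]
Iteration 5:
  c_5 = (0.610000 + 0.683750)/2 = 0.646875
  f(c_5) = f(0.646875) = -0.082442
  f(a) × f(c) ≥ 0, new interval: [0.646875, 0.683750]
Iteration 6:
  c_6 = (0.646875 + 0.683750)/2 = 0.665313
  f(c_6) = f(0.665313) = -0.040193
  f(a) × f(c) ≥ 0, new interval: [0.665313, 0.683750]

After 6 iteration(s), the approximation is c_6 = 0.665313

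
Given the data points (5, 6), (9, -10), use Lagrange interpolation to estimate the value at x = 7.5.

Lagrange interpolation formula:
P(x) = Σ yᵢ × Lᵢ(x)
where Lᵢ(x) = Π_{j≠i} (x - xⱼ)/(xᵢ - xⱼ)

L_0(7.5) = (7.5 - 9)/(5 - 9) = 0.375000
L_1(7.5) = (7.5 - 5)/(9 - 5) = 0.625000

P(7.5) = 6×L_0(7.5) + (-10)×L_1(7.5)
P(7.5) = -4.000000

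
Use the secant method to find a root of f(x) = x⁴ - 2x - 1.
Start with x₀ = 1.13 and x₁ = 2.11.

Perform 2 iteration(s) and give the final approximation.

f(x) = x⁴ - 2x - 1
x₀ = 1.13, x₁ = 2.11

Secant formula: x_{n+1} = x_n - f(x_n)(x_n - x_{n-1})/(f(x_n) - f(x_{n-1}))

Iteration 1:
  f(1.130000) = -1.629526
  f(2.110000) = 14.601194
  x_2 = 2.110000 - 14.601194×(2.110000 - 1.130000)/(14.601194 - (-1.629526))
       = 1.228390
Iteration 2:
  f(2.110000) = 14.601194
  f(1.228390) = -1.179876
  x_3 = 1.228390 - (-1.179876)×(1.228390 - 2.110000)/(-1.179876 - 14.601194)
       = 1.294304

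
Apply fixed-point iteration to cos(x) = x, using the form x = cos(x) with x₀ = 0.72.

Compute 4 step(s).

Equation: cos(x) = x
Fixed-point form: x = cos(x)
x₀ = 0.72

x_1 = g(0.720000) = 0.751806
x_2 = g(0.751806) = 0.730457
x_3 = g(0.730457) = 0.744870
x_4 = g(0.744870) = 0.735176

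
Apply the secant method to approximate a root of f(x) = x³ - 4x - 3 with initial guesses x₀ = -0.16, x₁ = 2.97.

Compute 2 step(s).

f(x) = x³ - 4x - 3
x₀ = -0.16, x₁ = 2.97

Secant formula: x_{n+1} = x_n - f(x_n)(x_n - x_{n-1})/(f(x_n) - f(x_{n-1}))

Iteration 1:
  f(-0.160000) = -2.364096
  f(2.970000) = 11.318073
  x_2 = 2.970000 - 11.318073×(2.970000 - (-0.160000))/(11.318073 - (-2.364096))
       = 0.380822
Iteration 2:
  f(2.970000) = 11.318073
  f(0.380822) = -4.468060
  x_3 = 0.380822 - (-4.468060)×(0.380822 - 2.970000)/(-4.468060 - 11.318073)
       = 1.113655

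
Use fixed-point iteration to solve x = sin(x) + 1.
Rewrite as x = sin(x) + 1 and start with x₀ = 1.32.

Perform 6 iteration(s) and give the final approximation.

Equation: x = sin(x) + 1
Fixed-point form: x = sin(x) + 1
x₀ = 1.32

x_1 = g(1.320000) = 1.968715
x_2 = g(1.968715) = 1.921869
x_3 = g(1.921869) = 1.939004
x_4 = g(1.939004) = 1.932974
x_5 = g(1.932974) = 1.935127
x_6 = g(1.935127) = 1.934362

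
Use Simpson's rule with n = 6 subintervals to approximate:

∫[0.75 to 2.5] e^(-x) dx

f(x) = e^(-x)
a = 0.75, b = 2.5, n = 6
h = (b - a)/n = 0.291667

Simpson's rule: (h/3)[f(x₀) + 4f(x₁) + 2f(x₂) + ... + f(xₙ)]

x_0 = 0.7500, f(x_0) = 0.472367, coefficient = 1
x_1 = 1.0417, f(x_1) = 0.352866, coefficient = 4
x_2 = 1.3333, f(x_2) = 0.263597, coefficient = 2
x_3 = 1.6250, f(x_3) = 0.196912, coefficient = 4
x_4 = 1.9167, f(x_4) = 0.147096, coefficient = 2
x_5 = 2.2083, f(x_5) = 0.109884, coefficient = 4
x_6 = 2.5000, f(x_6) = 0.082085, coefficient = 1

I ≈ (0.291667/3) × 4.014484 = 0.390297
Exact value: 0.390282
Error: 0.000016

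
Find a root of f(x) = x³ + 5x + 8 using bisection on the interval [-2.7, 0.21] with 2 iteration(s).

f(x) = x³ + 5x + 8
Initial interval: [-2.7, 0.21]

Iteration 1:
  c_1 = (-2.700000 + 0.210000)/2 = -1.245000
  f(c_1) = f(-1.245000) = -0.154781
  f(a) × f(c) ≥ 0, new interval: [-1.245000, 0.210000]
Iteration 2:
  c_2 = (-1.245000 + 0.210000)/2 = -0.517500
  f(c_2) = f(-0.517500) = 5.273910
  f(a) × f(c) < 0, new interval: [-1.245000, -0.517500]

After 2 iteration(s), the approximation is c_2 = -0.517500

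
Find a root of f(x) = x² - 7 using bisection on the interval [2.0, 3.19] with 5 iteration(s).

f(x) = x² - 7
Initial interval: [2.0, 3.19]

Iteration 1:
  c_1 = (2.000000 + 3.190000)/2 = 2.595000
  f(c_1) = f(2.595000) = -0.265975
  f(a) × f(c) ≥ 0, new interval: [2.595000, 3.190000]
Iteration 2:
  c_2 = (2.595000 + 3.190000)/2 = 2.892500
  f(c_2) = f(2.892500) = 1.366556
  f(a) × f(c) < 0, new interval: [2.595000, 2.892500]
Iteration 3:
  c_3 = (2.595000 + 2.892500)/2 = 2.743750
  f(c_3) = f(2.743750) = 0.528164
  f(a) × f(c) < 0, new interval: [2.595000, 2.743750]
Iteration 4:
  c_4 = (2.595000 + 2.743750)/2 = 2.669375
  f(c_4) = f(2.669375) = 0.125563
  f(a) × f(c) < 0, new interval: [2.595000, 2.669375]
Iteration 5:
  c_5 = (2.595000 + 2.669375)/2 = 2.632187
  f(c_5) = f(2.632187) = -0.071589
  f(a) × f(c) ≥ 0, new interval: [2.632187, 2.669375]

After 5 iteration(s), the approximation is c_5 = 2.632187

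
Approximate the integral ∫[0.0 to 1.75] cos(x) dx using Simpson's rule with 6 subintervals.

f(x) = cos(x)
a = 0.0, b = 1.75, n = 6
h = (b - a)/n = 0.291667

Simpson's rule: (h/3)[f(x₀) + 4f(x₁) + 2f(x₂) + ... + f(xₙ)]

x_0 = 0.0000, f(x_0) = 1.000000, coefficient = 1
x_1 = 0.2917, f(x_1) = 0.957766, coefficient = 4
x_2 = 0.5833, f(x_2) = 0.834631, coefficient = 2
x_3 = 0.8750, f(x_3) = 0.640997, coefficient = 4
x_4 = 1.1667, f(x_4) = 0.393219, coefficient = 2
x_5 = 1.4583, f(x_5) = 0.112226, coefficient = 4
x_6 = 1.7500, f(x_6) = -0.178246, coefficient = 1

I ≈ (0.291667/3) × 10.121409 = 0.984026
Exact value: 0.983986
Error: 0.000040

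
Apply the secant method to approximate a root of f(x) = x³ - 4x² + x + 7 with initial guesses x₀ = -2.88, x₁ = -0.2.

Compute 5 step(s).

f(x) = x³ - 4x² + x + 7
x₀ = -2.88, x₁ = -0.2

Secant formula: x_{n+1} = x_n - f(x_n)(x_n - x_{n-1})/(f(x_n) - f(x_{n-1}))

Iteration 1:
  f(-2.880000) = -52.945472
  f(-0.200000) = 6.632000
  x_2 = -0.200000 - 6.632000×(-0.200000 - (-2.880000))/(6.632000 - (-52.945472))
       = -0.498330
Iteration 2:
  f(-0.200000) = 6.632000
  f(-0.498330) = 5.384586
  x_3 = -0.498330 - 5.384586×(-0.498330 - (-0.200000))/(5.384586 - 6.632000)
       = -1.786102
Iteration 3:
  f(-0.498330) = 5.384586
  f(-1.786102) = -13.244696
  x_4 = -1.786102 - (-13.244696)×(-1.786102 - (-0.498330))/(-13.244696 - 5.384586)
       = -0.870546
Iteration 4:
  f(-1.786102) = -13.244696
  f(-0.870546) = 2.438306
  x_5 = -0.870546 - 2.438306×(-0.870546 - (-1.786102))/(2.438306 - (-13.244696))
       = -1.012892
Iteration 5:
  f(-0.870546) = 2.438306
  f(-1.012892) = 0.844133
  x_6 = -1.012892 - 0.844133×(-1.012892 - (-0.870546))/(0.844133 - 2.438306)
       = -1.088265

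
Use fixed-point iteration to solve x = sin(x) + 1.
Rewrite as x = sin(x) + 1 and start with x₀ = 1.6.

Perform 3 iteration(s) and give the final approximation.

Equation: x = sin(x) + 1
Fixed-point form: x = sin(x) + 1
x₀ = 1.6

x_1 = g(1.600000) = 1.999574
x_2 = g(1.999574) = 1.909475
x_3 = g(1.909475) = 1.943195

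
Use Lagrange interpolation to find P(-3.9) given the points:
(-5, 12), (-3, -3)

Lagrange interpolation formula:
P(x) = Σ yᵢ × Lᵢ(x)
where Lᵢ(x) = Π_{j≠i} (x - xⱼ)/(xᵢ - xⱼ)

L_0(-3.9) = (-3.9 - (-3))/(-5 - (-3)) = 0.450000
L_1(-3.9) = (-3.9 - (-5))/(-3 - (-5)) = 0.550000

P(-3.9) = 12×L_0(-3.9) + (-3)×L_1(-3.9)
P(-3.9) = 3.750000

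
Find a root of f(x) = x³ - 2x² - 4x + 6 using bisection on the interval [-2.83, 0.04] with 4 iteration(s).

f(x) = x³ - 2x² - 4x + 6
Initial interval: [-2.83, 0.04]

Iteration 1:
  c_1 = (-2.830000 + 0.040000)/2 = -1.395000
  f(c_1) = f(-1.395000) = 4.973245
  f(a) × f(c) < 0, new interval: [-2.830000, -1.395000]
Iteration 2:
  c_2 = (-2.830000 + (-1.395000))/2 = -2.112500
  f(c_2) = f(-2.112500) = -3.902674
  f(a) × f(c) ≥ 0, new interval: [-2.112500, -1.395000]
Iteration 3:
  c_3 = (-2.112500 + (-1.395000))/2 = -1.753750
  f(c_3) = f(-1.753750) = 1.469820
  f(a) × f(c) < 0, new interval: [-2.112500, -1.753750]
Iteration 4:
  c_4 = (-2.112500 + (-1.753750))/2 = -1.933125
  f(c_4) = f(-1.933125) = -0.965479
  f(a) × f(c) ≥ 0, new interval: [-1.933125, -1.753750]

After 4 iteration(s), the approximation is c_4 = -1.933125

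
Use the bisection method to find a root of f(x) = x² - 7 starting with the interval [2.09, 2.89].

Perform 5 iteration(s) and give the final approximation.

f(x) = x² - 7
Initial interval: [2.09, 2.89]

Iteration 1:
  c_1 = (2.090000 + 2.890000)/2 = 2.490000
  f(c_1) = f(2.490000) = -0.799900
  f(a) × f(c) ≥ 0, new interval: [2.490000, 2.890000]
Iteration 2:
  c_2 = (2.490000 + 2.890000)/2 = 2.690000
  f(c_2) = f(2.690000) = 0.236100
  f(a) × f(c) < 0, new interval: [2.490000, 2.690000]
Iteration 3:
  c_3 = (2.490000 + 2.690000)/2 = 2.590000
  f(c_3) = f(2.590000) = -0.291900
  f(a) × f(c) ≥ 0, new interval: [2.590000, 2.690000]
Iteration 4:
  c_4 = (2.590000 + 2.690000)/2 = 2.640000
  f(c_4) = f(2.640000) = -0.030400
  f(a) × f(c) ≥ 0, new interval: [2.640000, 2.690000]
Iteration 5:
  c_5 = (2.640000 + 2.690000)/2 = 2.665000
  f(c_5) = f(2.665000) = 0.102225
  f(a) × f(c) < 0, new interval: [2.640000, 2.665000]

After 5 iteration(s), the approximation is c_5 = 2.665000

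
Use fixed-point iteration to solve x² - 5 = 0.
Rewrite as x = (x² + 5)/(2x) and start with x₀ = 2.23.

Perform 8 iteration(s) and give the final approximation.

Equation: x² - 5 = 0
Fixed-point form: x = (x² + 5)/(2x)
x₀ = 2.23

x_1 = g(2.230000) = 2.236076
x_2 = g(2.236076) = 2.236068
x_3 = g(2.236068) = 2.236068
x_4 = g(2.236068) = 2.236068
x_5 = g(2.236068) = 2.236068
x_6 = g(2.236068) = 2.236068
x_7 = g(2.236068) = 2.236068
x_8 = g(2.236068) = 2.236068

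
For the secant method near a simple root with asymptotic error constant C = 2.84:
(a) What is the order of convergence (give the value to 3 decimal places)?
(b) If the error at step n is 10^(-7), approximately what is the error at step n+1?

(a) Secant method has superlinear convergence with order φ = (1+√5)/2 ≈ 1.618.
    This means |e_{n+1}| ≈ C|e_n|^1.618.

(b) With |e_n| = 10^(-7) and C = 2.84:
    |e_{n+1}| ≈ 2.84 × (10^(-7))^1.618 = 2.84 × 10^(-11.33)

(a) ≈ 1.618 (golden ratio); (b) |e_{n+1}| ≈ 1.340e-11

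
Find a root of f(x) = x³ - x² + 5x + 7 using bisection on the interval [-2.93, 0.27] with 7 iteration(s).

f(x) = x³ - x² + 5x + 7
Initial interval: [-2.93, 0.27]

Iteration 1:
  c_1 = (-2.930000 + 0.270000)/2 = -1.330000
  f(c_1) = f(-1.330000) = -3.771537
  f(a) × f(c) ≥ 0, new interval: [-1.330000, 0.270000]
Iteration 2:
  c_2 = (-1.330000 + 0.270000)/2 = -0.530000
  f(c_2) = f(-0.530000) = 3.920223
  f(a) × f(c) < 0, new interval: [-1.330000, -0.530000]
Iteration 3:
  c_3 = (-1.330000 + (-0.530000))/2 = -0.930000
  f(c_3) = f(-0.930000) = 0.680743
  f(a) × f(c) < 0, new interval: [-1.330000, -0.930000]
Iteration 4:
  c_4 = (-1.330000 + (-0.930000))/2 = -1.130000
  f(c_4) = f(-1.130000) = -1.369797
  f(a) × f(c) ≥ 0, new interval: [-1.130000, -0.930000]
Iteration 5:
  c_5 = (-1.130000 + (-0.930000))/2 = -1.030000
  f(c_5) = f(-1.030000) = -0.303627
  f(a) × f(c) ≥ 0, new interval: [-1.030000, -0.930000]
Iteration 6:
  c_6 = (-1.030000 + (-0.930000))/2 = -0.980000
  f(c_6) = f(-0.980000) = 0.198408
  f(a) × f(c) < 0, new interval: [-1.030000, -0.980000]
Iteration 7:
  c_7 = (-1.030000 + (-0.980000))/2 = -1.005000
  f(c_7) = f(-1.005000) = -0.050100
  f(a) × f(c) ≥ 0, new interval: [-1.005000, -0.980000]

After 7 iteration(s), the approximation is c_7 = -1.005000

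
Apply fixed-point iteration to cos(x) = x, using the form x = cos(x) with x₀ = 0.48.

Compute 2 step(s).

Equation: cos(x) = x
Fixed-point form: x = cos(x)
x₀ = 0.48

x_1 = g(0.480000) = 0.886995
x_2 = g(0.886995) = 0.631744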